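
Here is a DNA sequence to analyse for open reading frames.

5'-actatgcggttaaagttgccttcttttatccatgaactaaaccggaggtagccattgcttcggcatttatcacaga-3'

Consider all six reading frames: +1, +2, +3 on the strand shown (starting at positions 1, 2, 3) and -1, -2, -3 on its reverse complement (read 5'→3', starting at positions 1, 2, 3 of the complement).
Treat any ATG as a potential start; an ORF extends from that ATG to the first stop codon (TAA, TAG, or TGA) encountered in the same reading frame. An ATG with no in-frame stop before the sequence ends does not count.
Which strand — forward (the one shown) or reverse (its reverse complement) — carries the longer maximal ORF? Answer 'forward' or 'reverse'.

forward

Reverse complement (5'→3'): TCTGTGATAAATGCCGAAGCAATGGCTACCTCCGGTTTAGTTCATGGATAAAAGAAGGCAACTTTAACCGCATAGT
Frame +1: ACT ATG CGG TTA AAG TTG CCT TCT TTT ATC CAT GAA CTA AAC CGG AGG TAG CCA TTG CTT CGG CAT TTA TCA CAG — ATG at 4, stop TAG at 49 → 48 nt.
Frame +2: CTA TGC GGT TAA AGT TGC CTT CTT TTA TCC ATG AAC TAA ACC GGA GGT AGC CAT TGC TTC GGC ATT TAT CAC AGA — ATG at 32, stop TAA at 38 → 9 nt.
Frame +3: TAT GCG GTT AAA GTT GCC TTC TTT TAT CCA TGA ACT AAA CCG GAG GTA GCC ATT GCT TCG GCA TTT ATC ACA — no ATG→stop ORF.
Frame -1: TCT GTG ATA AAT GCC GAA GCA ATG GCT ACC TCC GGT TTA GTT CAT GGA TAA AAG AAG GCA ACT TTA ACC GCA TAG — ATG at 22, stop TAA at 49 → 30 nt.
Frame -2: CTG TGA TAA ATG CCG AAG CAA TGG CTA CCT CCG GTT TAG TTC ATG GAT AAA AGA AGG CAA CTT TAA CCG CAT AGT — ATG at 11, stop TAG at 38 → 30 nt; ATG at 44, stop TAA at 65 → 24 nt.
Frame -3: TGT GAT AAA TGC CGA AGC AAT GGC TAC CTC CGG TTT AGT TCA TGG ATA AAA GAA GGC AAC TTT AAC CGC ATA — no ATG→stop ORF.
Forward-strand max 48 nt; reverse-strand max 30 nt. The forward strand has the longer ORF.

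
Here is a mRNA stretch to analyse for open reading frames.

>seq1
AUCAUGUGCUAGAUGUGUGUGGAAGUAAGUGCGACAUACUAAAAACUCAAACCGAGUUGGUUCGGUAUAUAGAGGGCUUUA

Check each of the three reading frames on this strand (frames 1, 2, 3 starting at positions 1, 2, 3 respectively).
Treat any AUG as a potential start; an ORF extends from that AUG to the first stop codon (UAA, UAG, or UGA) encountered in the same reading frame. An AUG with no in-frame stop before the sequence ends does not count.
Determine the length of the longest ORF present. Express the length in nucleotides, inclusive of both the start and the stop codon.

Frame 1: AUC AUG UGC UAG AUG UGU GUG GAA GUA AGU GCG ACA UAC UAA AAA CUC AAA CCG AGU UGG UUC GGU AUA UAG AGG GCU UUA — AUG at 4, stop UAG at 10 → 9 nt; AUG at 13, stop UAA at 40 → 30 nt.
Frame 2: UCA UGU GCU AGA UGU GUG UGG AAG UAA GUG CGA CAU ACU AAA AAC UCA AAC CGA GUU GGU UCG GUA UAU AGA GGG CUU — no AUG→stop ORF.
Frame 3: CAU GUG CUA GAU GUG UGU GGA AGU AAG UGC GAC AUA CUA AAA ACU CAA ACC GAG UUG GUU CGG UAU AUA GAG GGC UUU — no AUG→stop ORF.
Longest: frame 1, positions 13–42, 30 nt = 10 codons = 9 aa. → 30 nucleotides.

30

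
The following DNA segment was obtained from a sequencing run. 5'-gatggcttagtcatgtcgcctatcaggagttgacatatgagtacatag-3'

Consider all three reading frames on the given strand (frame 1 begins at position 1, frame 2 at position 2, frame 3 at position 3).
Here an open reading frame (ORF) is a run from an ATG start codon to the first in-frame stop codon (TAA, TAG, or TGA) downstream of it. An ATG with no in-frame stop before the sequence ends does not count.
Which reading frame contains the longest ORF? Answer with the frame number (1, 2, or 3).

1

Frame 1: GAT GGC TTA GTC ATG TCG CCT ATC AGG AGT TGA CAT ATG AGT ACA TAG — ATG at 13, stop TGA at 31 → 21 nt; ATG at 37, stop TAG at 46 → 12 nt.
Frame 2: ATG GCT TAG TCA TGT CGC CTA TCA GGA GTT GAC ATA TGA GTA CAT — ATG at 2, stop TAG at 8 → 9 nt.
Frame 3: TGG CTT AGT CAT GTC GCC TAT CAG GAG TTG ACA TAT GAG TAC ATA — no ATG→stop ORF.
Longest ORF is 21 nt in frame 1 (positions 13–33).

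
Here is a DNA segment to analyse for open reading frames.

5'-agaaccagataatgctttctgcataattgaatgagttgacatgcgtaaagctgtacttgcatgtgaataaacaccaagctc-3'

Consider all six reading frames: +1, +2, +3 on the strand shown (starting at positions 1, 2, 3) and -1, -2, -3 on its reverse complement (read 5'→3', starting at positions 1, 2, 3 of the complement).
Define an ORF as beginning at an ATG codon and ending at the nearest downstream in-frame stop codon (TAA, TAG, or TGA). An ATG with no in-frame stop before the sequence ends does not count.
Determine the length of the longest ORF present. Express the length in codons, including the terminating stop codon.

10

Reverse complement (5'→3'): GAGCTTGGTGTTTATTCACATGCAAGTACAGCTTTACGCATGTCAACTCATTCAATTATGCAGAAAGCATTATCTGGTTCT
Frame +1: AGA ACC AGA TAA TGC TTT CTG CAT AAT TGA ATG AGT TGA CAT GCG TAA AGC TGT ACT TGC ATG TGA ATA AAC ACC AAG CTC — ATG at 31, stop TGA at 37 → 9 nt; ATG at 61, stop TGA at 64 → 6 nt.
Frame +2: GAA CCA GAT AAT GCT TTC TGC ATA ATT GAA TGA GTT GAC ATG CGT AAA GCT GTA CTT GCA TGT GAA TAA ACA CCA AGC — ATG at 41, stop TAA at 68 → 30 nt.
Frame +3: AAC CAG ATA ATG CTT TCT GCA TAA TTG AAT GAG TTG ACA TGC GTA AAG CTG TAC TTG CAT GTG AAT AAA CAC CAA GCT — ATG at 12, stop TAA at 24 → 15 nt.
Frame -1: GAG CTT GGT GTT TAT TCA CAT GCA AGT ACA GCT TTA CGC ATG TCA ACT CAT TCA ATT ATG CAG AAA GCA TTA TCT GGT TCT — no ATG→stop ORF.
Frame -2: AGC TTG GTG TTT ATT CAC ATG CAA GTA CAG CTT TAC GCA TGT CAA CTC ATT CAA TTA TGC AGA AAG CAT TAT CTG GTT — no ATG→stop ORF.
Frame -3: GCT TGG TGT TTA TTC ACA TGC AAG TAC AGC TTT ACG CAT GTC AAC TCA TTC AAT TAT GCA GAA AGC ATT ATC TGG TTC — no ATG→stop ORF.
Longest: frame +2, positions 41–70, 30 nt = 10 codons = 9 aa. → 10 codons.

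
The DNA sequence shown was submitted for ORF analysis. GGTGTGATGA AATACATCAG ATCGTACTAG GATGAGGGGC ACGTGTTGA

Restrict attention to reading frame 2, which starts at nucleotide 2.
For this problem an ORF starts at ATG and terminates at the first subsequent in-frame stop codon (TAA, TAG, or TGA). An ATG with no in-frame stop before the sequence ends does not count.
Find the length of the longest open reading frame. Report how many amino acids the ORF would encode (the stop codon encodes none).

Frame 2: GTG TGA TGA AAT ACA TCA GAT CGT ACT AGG ATG AGG GGC ACG TGT TGA — ATG at 32, stop TGA at 47 → 18 nt.
Longest: frame 2, positions 32–49, 18 nt = 6 codons = 5 aa. → 5 amino acids.

5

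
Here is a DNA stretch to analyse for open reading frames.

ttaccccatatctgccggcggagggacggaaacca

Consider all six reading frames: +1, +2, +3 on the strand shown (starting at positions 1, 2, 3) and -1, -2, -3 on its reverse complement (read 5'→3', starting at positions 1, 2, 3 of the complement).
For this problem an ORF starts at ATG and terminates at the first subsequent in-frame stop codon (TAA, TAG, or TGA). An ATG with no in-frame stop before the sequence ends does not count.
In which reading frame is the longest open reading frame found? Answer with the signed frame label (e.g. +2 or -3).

-3

Reverse complement (5'→3'): TGGTTTCCGTCCCTCCGCCGGCAGATATGGGGTAA
Frame +1: TTA CCC CAT ATC TGC CGG CGG AGG GAC GGA AAC — no ATG→stop ORF.
Frame +2: TAC CCC ATA TCT GCC GGC GGA GGG ACG GAA ACC — no ATG→stop ORF.
Frame +3: ACC CCA TAT CTG CCG GCG GAG GGA CGG AAA CCA — no ATG→stop ORF.
Frame -1: TGG TTT CCG TCC CTC CGC CGG CAG ATA TGG GGT — no ATG→stop ORF.
Frame -2: GGT TTC CGT CCC TCC GCC GGC AGA TAT GGG GTA — no ATG→stop ORF.
Frame -3: GTT TCC GTC CCT CCG CCG GCA GAT ATG GGG TAA — ATG at 27, stop TAA at 33 → 9 nt.
Longest ORF is 9 nt in frame -3 (positions 27–35).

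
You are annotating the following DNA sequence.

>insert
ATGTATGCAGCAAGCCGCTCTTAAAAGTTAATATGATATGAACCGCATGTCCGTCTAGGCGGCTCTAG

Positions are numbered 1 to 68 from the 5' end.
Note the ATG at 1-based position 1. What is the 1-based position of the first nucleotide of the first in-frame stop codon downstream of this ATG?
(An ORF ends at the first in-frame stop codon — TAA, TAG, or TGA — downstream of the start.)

22

Codons from position 1: ATG (1–3), TAT (4–6), GCA (7–9), GCA (10–12), AGC (13–15), CGC (16–18), TCT (19–21), TAA (22–24).
TAA is a stop codon; it begins at position 22.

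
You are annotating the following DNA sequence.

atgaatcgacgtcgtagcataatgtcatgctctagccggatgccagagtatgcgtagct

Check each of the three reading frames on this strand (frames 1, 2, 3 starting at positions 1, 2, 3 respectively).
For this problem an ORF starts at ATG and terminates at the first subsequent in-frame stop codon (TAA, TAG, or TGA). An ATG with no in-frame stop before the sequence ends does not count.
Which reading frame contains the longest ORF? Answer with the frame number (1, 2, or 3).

Frame 1: ATG AAT CGA CGT CGT AGC ATA ATG TCA TGC TCT AGC CGG ATG CCA GAG TAT GCG TAG — ATG at 1, stop TAG at 55 → 57 nt; ATG at 22, stop TAG at 55 → 36 nt; ATG at 40, stop TAG at 55 → 18 nt.
Frame 2: TGA ATC GAC GTC GTA GCA TAA TGT CAT GCT CTA GCC GGA TGC CAG AGT ATG CGT AGC — no ATG→stop ORF.
Frame 3: GAA TCG ACG TCG TAG CAT AAT GTC ATG CTC TAG CCG GAT GCC AGA GTA TGC GTA GCT — ATG at 27, stop TAG at 33 → 9 nt.
Longest ORF is 57 nt in frame 1 (positions 1–57).

1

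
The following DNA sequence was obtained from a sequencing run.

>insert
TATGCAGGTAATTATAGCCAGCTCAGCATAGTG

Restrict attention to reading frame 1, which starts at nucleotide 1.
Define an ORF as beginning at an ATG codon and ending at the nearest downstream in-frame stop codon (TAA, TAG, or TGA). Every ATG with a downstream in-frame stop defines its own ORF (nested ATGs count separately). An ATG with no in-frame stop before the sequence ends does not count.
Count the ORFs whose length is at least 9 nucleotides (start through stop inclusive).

Frame 1: TAT GCA GGT AAT TAT AGC CAG CTC AGC ATA GTG — no ATG→stop ORF.
No ORF reaches 9 nucleotides. Count = 0.

0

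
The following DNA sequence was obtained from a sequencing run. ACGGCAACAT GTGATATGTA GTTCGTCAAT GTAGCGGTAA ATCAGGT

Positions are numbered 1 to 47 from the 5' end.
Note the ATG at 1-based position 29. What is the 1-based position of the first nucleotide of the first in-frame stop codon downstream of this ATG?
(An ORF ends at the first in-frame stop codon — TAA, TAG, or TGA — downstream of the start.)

32

Codons from position 29: ATG (29–31), TAG (32–34).
TAG is a stop codon; it begins at position 32.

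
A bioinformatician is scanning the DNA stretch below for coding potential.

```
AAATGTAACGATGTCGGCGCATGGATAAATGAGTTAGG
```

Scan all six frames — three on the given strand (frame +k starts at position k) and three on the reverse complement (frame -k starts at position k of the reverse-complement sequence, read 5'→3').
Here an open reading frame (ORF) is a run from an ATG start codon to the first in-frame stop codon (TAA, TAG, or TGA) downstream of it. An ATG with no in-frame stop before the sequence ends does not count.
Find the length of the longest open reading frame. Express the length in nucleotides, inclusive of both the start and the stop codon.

18

Reverse complement (5'→3'): CCTAACTCATTTATCCATGCGCCGACATCGTTACATTT
Frame +1: AAA TGT AAC GAT GTC GGC GCA TGG ATA AAT GAG TTA — no ATG→stop ORF.
Frame +2: AAT GTA ACG ATG TCG GCG CAT GGA TAA ATG AGT TAG — ATG at 11, stop TAA at 26 → 18 nt; ATG at 29, stop TAG at 35 → 9 nt.
Frame +3: ATG TAA CGA TGT CGG CGC ATG GAT AAA TGA GTT AGG — ATG at 3, stop TAA at 6 → 6 nt; ATG at 21, stop TGA at 30 → 12 nt.
Frame -1: CCT AAC TCA TTT ATC CAT GCG CCG ACA TCG TTA CAT — no ATG→stop ORF.
Frame -2: CTA ACT CAT TTA TCC ATG CGC CGA CAT CGT TAC ATT — no ATG→stop ORF.
Frame -3: TAA CTC ATT TAT CCA TGC GCC GAC ATC GTT ACA TTT — no ATG→stop ORF.
Longest: frame +2, positions 11–28, 18 nt = 6 codons = 5 aa. → 18 nucleotides.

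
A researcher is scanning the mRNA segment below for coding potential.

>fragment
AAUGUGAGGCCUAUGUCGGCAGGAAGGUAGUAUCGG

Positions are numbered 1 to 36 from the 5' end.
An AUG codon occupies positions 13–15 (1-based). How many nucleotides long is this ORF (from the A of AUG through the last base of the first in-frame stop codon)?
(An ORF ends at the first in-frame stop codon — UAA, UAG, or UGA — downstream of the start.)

Codons from position 13: AUG (13–15), UCG (16–18), GCA (19–21), GGA (22–24), AGG (25–27), UAG (28–30).
UAG is the first in-frame stop; ORF spans 13–30, 18 nucleotides.

18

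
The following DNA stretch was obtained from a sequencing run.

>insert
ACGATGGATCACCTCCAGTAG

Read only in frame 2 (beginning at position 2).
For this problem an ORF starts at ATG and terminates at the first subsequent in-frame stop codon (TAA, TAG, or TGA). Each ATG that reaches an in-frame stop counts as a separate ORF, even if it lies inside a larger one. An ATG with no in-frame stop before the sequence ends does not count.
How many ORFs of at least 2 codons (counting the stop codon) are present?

0

Frame 2: CGA TGG ATC ACC TCC AGT — no ATG→stop ORF.
No ORF reaches 2 codons. Count = 0.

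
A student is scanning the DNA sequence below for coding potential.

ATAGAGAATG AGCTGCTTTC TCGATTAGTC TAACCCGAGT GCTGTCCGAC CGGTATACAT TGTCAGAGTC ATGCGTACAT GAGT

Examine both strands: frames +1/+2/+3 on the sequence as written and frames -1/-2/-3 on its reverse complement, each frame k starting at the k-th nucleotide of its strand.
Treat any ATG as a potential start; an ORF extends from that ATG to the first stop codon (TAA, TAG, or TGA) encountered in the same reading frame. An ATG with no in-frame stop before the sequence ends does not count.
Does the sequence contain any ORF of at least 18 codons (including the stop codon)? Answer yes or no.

Reverse complement (5'→3'): ACTCATGTACGCATGACTCTGACAATGTATACCGGTCGGACAGCACTCGGGTTAGACTAATCGAGAAAGCAGCTCATTCTCTAT
Frame +1: ATA GAG AAT GAG CTG CTT TCT CGA TTA GTC TAA CCC GAG TGC TGT CCG ACC GGT ATA CAT TGT CAG AGT CAT GCG TAC ATG AGT — no ATG→stop ORF.
Frame +2: TAG AGA ATG AGC TGC TTT CTC GAT TAG TCT AAC CCG AGT GCT GTC CGA CCG GTA TAC ATT GTC AGA GTC ATG CGT ACA TGA — ATG at 8, stop TAG at 26 → 21 nt; ATG at 71, stop TGA at 80 → 12 nt.
Frame +3: AGA GAA TGA GCT GCT TTC TCG ATT AGT CTA ACC CGA GTG CTG TCC GAC CGG TAT ACA TTG TCA GAG TCA TGC GTA CAT GAG — no ATG→stop ORF.
Frame -1: ACT CAT GTA CGC ATG ACT CTG ACA ATG TAT ACC GGT CGG ACA GCA CTC GGG TTA GAC TAA TCG AGA AAG CAG CTC ATT CTC TAT — ATG at 13, stop TAA at 58 → 48 nt; ATG at 25, stop TAA at 58 → 36 nt.
Frame -2: CTC ATG TAC GCA TGA CTC TGA CAA TGT ATA CCG GTC GGA CAG CAC TCG GGT TAG ACT AAT CGA GAA AGC AGC TCA TTC TCT — ATG at 5, stop TGA at 14 → 12 nt.
Frame -3: TCA TGT ACG CAT GAC TCT GAC AAT GTA TAC CGG TCG GAC AGC ACT CGG GTT AGA CTA ATC GAG AAA GCA GCT CAT TCT CTA — no ATG→stop ORF.
Largest ORF found is 16 codons < 18, so no.

no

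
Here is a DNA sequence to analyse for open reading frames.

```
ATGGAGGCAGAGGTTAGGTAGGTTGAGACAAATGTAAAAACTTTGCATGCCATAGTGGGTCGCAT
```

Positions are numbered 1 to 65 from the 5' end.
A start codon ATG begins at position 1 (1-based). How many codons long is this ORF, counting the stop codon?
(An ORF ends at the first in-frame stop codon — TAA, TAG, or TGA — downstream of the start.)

Codons from position 1: ATG (1–3), GAG (4–6), GCA (7–9), GAG (10–12), GTT (13–15), AGG (16–18), TAG (19–21).
TAG is the first in-frame stop; that's 7 codons including the stop.

7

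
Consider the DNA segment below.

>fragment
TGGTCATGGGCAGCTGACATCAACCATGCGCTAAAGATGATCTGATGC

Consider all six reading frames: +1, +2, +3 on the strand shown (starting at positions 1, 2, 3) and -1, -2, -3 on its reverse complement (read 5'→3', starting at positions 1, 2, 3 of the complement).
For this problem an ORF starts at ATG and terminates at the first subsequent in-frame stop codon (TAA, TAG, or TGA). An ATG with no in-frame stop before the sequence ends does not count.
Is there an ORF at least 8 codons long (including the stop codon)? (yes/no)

Reverse complement (5'→3'): GCATCAGATCATCTTTAGCGCATGGTTGATGTCAGCTGCCCATGACCA
Frame +1: TGG TCA TGG GCA GCT GAC ATC AAC CAT GCG CTA AAG ATG ATC TGA TGC — ATG at 37, stop TGA at 43 → 9 nt.
Frame +2: GGT CAT GGG CAG CTG ACA TCA ACC ATG CGC TAA AGA TGA TCT GAT — ATG at 26, stop TAA at 32 → 9 nt.
Frame +3: GTC ATG GGC AGC TGA CAT CAA CCA TGC GCT AAA GAT GAT CTG ATG — ATG at 6, stop TGA at 15 → 12 nt.
Frame -1: GCA TCA GAT CAT CTT TAG CGC ATG GTT GAT GTC AGC TGC CCA TGA CCA — ATG at 22, stop TGA at 43 → 24 nt.
Frame -2: CAT CAG ATC ATC TTT AGC GCA TGG TTG ATG TCA GCT GCC CAT GAC — no ATG→stop ORF.
Frame -3: ATC AGA TCA TCT TTA GCG CAT GGT TGA TGT CAG CTG CCC ATG ACC — no ATG→stop ORF.
Frame -1 has an ORF of 8 codons (positions 22–45) ≥ 8, so yes.

yes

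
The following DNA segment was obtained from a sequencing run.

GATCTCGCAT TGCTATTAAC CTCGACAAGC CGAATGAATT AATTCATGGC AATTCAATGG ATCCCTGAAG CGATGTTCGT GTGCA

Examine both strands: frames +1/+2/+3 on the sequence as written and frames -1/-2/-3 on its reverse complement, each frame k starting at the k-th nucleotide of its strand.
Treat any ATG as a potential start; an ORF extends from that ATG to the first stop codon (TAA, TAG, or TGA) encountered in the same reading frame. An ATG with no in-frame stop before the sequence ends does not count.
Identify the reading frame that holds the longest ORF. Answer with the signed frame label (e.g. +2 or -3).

+3

Reverse complement (5'→3'): TGCACACGAACATCGCTTCAGGGATCCATTGAATTGCCATGAATTAATTCATTCGGCTTGTCGAGGTTAATAGCAATGCGAGATC
Frame +1: GAT CTC GCA TTG CTA TTA ACC TCG ACA AGC CGA ATG AAT TAA TTC ATG GCA ATT CAA TGG ATC CCT GAA GCG ATG TTC GTG TGC — ATG at 34, stop TAA at 40 → 9 nt.
Frame +2: ATC TCG CAT TGC TAT TAA CCT CGA CAA GCC GAA TGA ATT AAT TCA TGG CAA TTC AAT GGA TCC CTG AAG CGA TGT TCG TGT GCA — no ATG→stop ORF.
Frame +3: TCT CGC ATT GCT ATT AAC CTC GAC AAG CCG AAT GAA TTA ATT CAT GGC AAT TCA ATG GAT CCC TGA AGC GAT GTT CGT GTG — ATG at 57, stop TGA at 66 → 12 nt.
Frame -1: TGC ACA CGA ACA TCG CTT CAG GGA TCC ATT GAA TTG CCA TGA ATT AAT TCA TTC GGC TTG TCG AGG TTA ATA GCA ATG CGA GAT — no ATG→stop ORF.
Frame -2: GCA CAC GAA CAT CGC TTC AGG GAT CCA TTG AAT TGC CAT GAA TTA ATT CAT TCG GCT TGT CGA GGT TAA TAG CAA TGC GAG ATC — no ATG→stop ORF.
Frame -3: CAC ACG AAC ATC GCT TCA GGG ATC CAT TGA ATT GCC ATG AAT TAA TTC ATT CGG CTT GTC GAG GTT AAT AGC AAT GCG AGA — ATG at 39, stop TAA at 45 → 9 nt.
Longest ORF is 12 nt in frame +3 (positions 57–68).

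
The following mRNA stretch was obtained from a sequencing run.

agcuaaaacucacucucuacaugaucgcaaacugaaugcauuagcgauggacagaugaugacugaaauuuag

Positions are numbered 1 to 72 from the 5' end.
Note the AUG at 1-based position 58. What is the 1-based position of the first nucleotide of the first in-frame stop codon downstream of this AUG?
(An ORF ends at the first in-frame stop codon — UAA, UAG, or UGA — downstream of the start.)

Codons from position 58: AUG (58–60), ACU (61–63), GAA (64–66), AUU (67–69), UAG (70–72).
UAG is a stop codon; it begins at position 70.

70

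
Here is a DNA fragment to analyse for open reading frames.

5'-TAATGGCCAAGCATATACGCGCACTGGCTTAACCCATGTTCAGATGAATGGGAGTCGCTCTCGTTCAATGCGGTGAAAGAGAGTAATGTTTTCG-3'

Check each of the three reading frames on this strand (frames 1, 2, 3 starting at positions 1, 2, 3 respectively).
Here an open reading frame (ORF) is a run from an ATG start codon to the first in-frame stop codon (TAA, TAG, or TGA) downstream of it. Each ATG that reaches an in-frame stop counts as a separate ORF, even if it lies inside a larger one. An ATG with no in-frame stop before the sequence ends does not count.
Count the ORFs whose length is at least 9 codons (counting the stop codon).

Frame 1: TAA TGG CCA AGC ATA TAC GCG CAC TGG CTT AAC CCA TGT TCA GAT GAA TGG GAG TCG CTC TCG TTC AAT GCG GTG AAA GAG AGT AAT GTT TTC — no ATG→stop ORF.
Frame 2: AAT GGC CAA GCA TAT ACG CGC ACT GGC TTA ACC CAT GTT CAG ATG AAT GGG AGT CGC TCT CGT TCA ATG CGG TGA AAG AGA GTA ATG TTT TCG — ATG at 44, stop TGA at 74 → 33 nt; ATG at 68, stop TGA at 74 → 9 nt.
Frame 3: ATG GCC AAG CAT ATA CGC GCA CTG GCT TAA CCC ATG TTC AGA TGA ATG GGA GTC GCT CTC GTT CAA TGC GGT GAA AGA GAG TAA TGT TTT — ATG at 3, stop TAA at 30 → 30 nt; ATG at 36, stop TGA at 45 → 12 nt; ATG at 48, stop TAA at 84 → 39 nt.
ORFs ≥ 9 codons: frame 2 44–76 (11 codons), frame 3 3–32 (10 codons), frame 3 48–86 (13 codons). Count = 3.

3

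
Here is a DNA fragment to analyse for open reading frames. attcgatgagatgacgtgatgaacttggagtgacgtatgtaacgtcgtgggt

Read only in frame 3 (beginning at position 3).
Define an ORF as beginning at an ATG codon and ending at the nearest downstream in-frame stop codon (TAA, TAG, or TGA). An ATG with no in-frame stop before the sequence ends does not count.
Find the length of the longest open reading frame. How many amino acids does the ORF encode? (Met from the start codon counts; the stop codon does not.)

Frame 3: TCG ATG AGA TGA CGT GAT GAA CTT GGA GTG ACG TAT GTA ACG TCG TGG — ATG at 6, stop TGA at 12 → 9 nt.
Longest: frame 3, positions 6–14, 9 nt = 3 codons = 2 aa. → 2 amino acids.

2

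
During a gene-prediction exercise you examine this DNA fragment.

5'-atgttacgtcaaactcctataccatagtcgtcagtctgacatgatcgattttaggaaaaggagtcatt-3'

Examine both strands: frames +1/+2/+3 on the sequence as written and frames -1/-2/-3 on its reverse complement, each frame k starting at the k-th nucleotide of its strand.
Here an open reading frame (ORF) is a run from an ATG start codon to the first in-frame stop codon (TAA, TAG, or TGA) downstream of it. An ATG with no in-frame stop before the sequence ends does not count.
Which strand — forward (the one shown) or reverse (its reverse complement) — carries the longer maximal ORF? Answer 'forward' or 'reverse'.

Reverse complement (5'→3'): AATGACTCCTTTTCCTAAAATCGATCATGTCAGACTGACGACTATGGTATAGGAGTTTGACGTAACAT
Frame +1: ATG TTA CGT CAA ACT CCT ATA CCA TAG TCG TCA GTC TGA CAT GAT CGA TTT TAG GAA AAG GAG TCA — ATG at 1, stop TAG at 25 → 27 nt.
Frame +2: TGT TAC GTC AAA CTC CTA TAC CAT AGT CGT CAG TCT GAC ATG ATC GAT TTT AGG AAA AGG AGT CAT — no ATG→stop ORF.
Frame +3: GTT ACG TCA AAC TCC TAT ACC ATA GTC GTC AGT CTG ACA TGA TCG ATT TTA GGA AAA GGA GTC ATT — no ATG→stop ORF.
Frame -1: AAT GAC TCC TTT TCC TAA AAT CGA TCA TGT CAG ACT GAC GAC TAT GGT ATA GGA GTT TGA CGT AAC — no ATG→stop ORF.
Frame -2: ATG ACT CCT TTT CCT AAA ATC GAT CAT GTC AGA CTG ACG ACT ATG GTA TAG GAG TTT GAC GTA ACA — ATG at 2, stop TAG at 50 → 51 nt; ATG at 44, stop TAG at 50 → 9 nt.
Frame -3: TGA CTC CTT TTC CTA AAA TCG ATC ATG TCA GAC TGA CGA CTA TGG TAT AGG AGT TTG ACG TAA CAT — ATG at 27, stop TGA at 36 → 12 nt.
Forward-strand max 27 nt; reverse-strand max 51 nt. The reverse strand has the longer ORF.

reverse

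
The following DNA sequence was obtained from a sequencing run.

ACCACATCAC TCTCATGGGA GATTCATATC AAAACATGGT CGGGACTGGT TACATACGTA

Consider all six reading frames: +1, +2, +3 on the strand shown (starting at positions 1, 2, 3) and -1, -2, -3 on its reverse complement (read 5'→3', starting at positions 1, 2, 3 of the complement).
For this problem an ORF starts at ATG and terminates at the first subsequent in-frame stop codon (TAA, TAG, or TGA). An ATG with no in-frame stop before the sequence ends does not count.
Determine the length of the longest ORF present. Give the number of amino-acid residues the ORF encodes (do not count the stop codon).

Reverse complement (5'→3'): TACGTATGTAACCAGTCCCGACCATGTTTTGATATGAATCTCCCATGAGAGTGATGTGGT
Frame +1: ACC ACA TCA CTC TCA TGG GAG ATT CAT ATC AAA ACA TGG TCG GGA CTG GTT ACA TAC GTA — no ATG→stop ORF.
Frame +2: CCA CAT CAC TCT CAT GGG AGA TTC ATA TCA AAA CAT GGT CGG GAC TGG TTA CAT ACG — no ATG→stop ORF.
Frame +3: CAC ATC ACT CTC ATG GGA GAT TCA TAT CAA AAC ATG GTC GGG ACT GGT TAC ATA CGT — no ATG→stop ORF.
Frame -1: TAC GTA TGT AAC CAG TCC CGA CCA TGT TTT GAT ATG AAT CTC CCA TGA GAG TGA TGT GGT — ATG at 34, stop TGA at 46 → 15 nt.
Frame -2: ACG TAT GTA ACC AGT CCC GAC CAT GTT TTG ATA TGA ATC TCC CAT GAG AGT GAT GTG — no ATG→stop ORF.
Frame -3: CGT ATG TAA CCA GTC CCG ACC ATG TTT TGA TAT GAA TCT CCC ATG AGA GTG ATG TGG — ATG at 6, stop TAA at 9 → 6 nt; ATG at 24, stop TGA at 30 → 9 nt.
Longest: frame -1, positions 34–48, 15 nt = 5 codons = 4 aa. → 4 amino acids.

4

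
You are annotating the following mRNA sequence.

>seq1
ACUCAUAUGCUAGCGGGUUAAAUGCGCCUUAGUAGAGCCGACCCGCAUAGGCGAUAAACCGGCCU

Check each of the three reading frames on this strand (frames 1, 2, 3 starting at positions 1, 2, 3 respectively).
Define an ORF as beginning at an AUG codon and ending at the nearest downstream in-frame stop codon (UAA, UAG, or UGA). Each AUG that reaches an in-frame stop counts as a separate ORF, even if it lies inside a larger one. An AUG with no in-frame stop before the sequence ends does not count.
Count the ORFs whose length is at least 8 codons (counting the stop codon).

Frame 1: ACU CAU AUG CUA GCG GGU UAA AUG CGC CUU AGU AGA GCC GAC CCG CAU AGG CGA UAA ACC GGC — AUG at 7, stop UAA at 19 → 15 nt; AUG at 22, stop UAA at 55 → 36 nt.
Frame 2: CUC AUA UGC UAG CGG GUU AAA UGC GCC UUA GUA GAG CCG ACC CGC AUA GGC GAU AAA CCG GCC — no AUG→stop ORF.
Frame 3: UCA UAU GCU AGC GGG UUA AAU GCG CCU UAG UAG AGC CGA CCC GCA UAG GCG AUA AAC CGG CCU — no AUG→stop ORF.
ORFs ≥ 8 codons: frame 1 22–57 (12 codons). Count = 1.

1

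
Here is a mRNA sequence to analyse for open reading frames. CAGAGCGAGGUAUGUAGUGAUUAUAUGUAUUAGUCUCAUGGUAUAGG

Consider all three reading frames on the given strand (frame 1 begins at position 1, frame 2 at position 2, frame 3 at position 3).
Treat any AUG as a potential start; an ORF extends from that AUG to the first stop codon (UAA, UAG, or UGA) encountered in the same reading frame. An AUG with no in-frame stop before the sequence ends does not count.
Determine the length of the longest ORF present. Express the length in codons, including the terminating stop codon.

3

Frame 1: CAG AGC GAG GUA UGU AGU GAU UAU AUG UAU UAG UCU CAU GGU AUA — AUG at 25, stop UAG at 31 → 9 nt.
Frame 2: AGA GCG AGG UAU GUA GUG AUU AUA UGU AUU AGU CUC AUG GUA UAG — AUG at 38, stop UAG at 44 → 9 nt.
Frame 3: GAG CGA GGU AUG UAG UGA UUA UAU GUA UUA GUC UCA UGG UAU AGG — AUG at 12, stop UAG at 15 → 6 nt.
Longest: frame 1, positions 25–33, 9 nt = 3 codons = 2 aa. → 3 codons.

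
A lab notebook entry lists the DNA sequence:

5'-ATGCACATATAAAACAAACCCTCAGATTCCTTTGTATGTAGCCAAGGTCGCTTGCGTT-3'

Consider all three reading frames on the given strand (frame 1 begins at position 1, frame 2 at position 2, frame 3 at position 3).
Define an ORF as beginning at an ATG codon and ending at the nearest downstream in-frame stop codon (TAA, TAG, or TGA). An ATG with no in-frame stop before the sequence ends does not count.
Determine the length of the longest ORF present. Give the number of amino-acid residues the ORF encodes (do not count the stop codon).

3

Frame 1: ATG CAC ATA TAA AAC AAA CCC TCA GAT TCC TTT GTA TGT AGC CAA GGT CGC TTG CGT — ATG at 1, stop TAA at 10 → 12 nt.
Frame 2: TGC ACA TAT AAA ACA AAC CCT CAG ATT CCT TTG TAT GTA GCC AAG GTC GCT TGC GTT — no ATG→stop ORF.
Frame 3: GCA CAT ATA AAA CAA ACC CTC AGA TTC CTT TGT ATG TAG CCA AGG TCG CTT GCG — ATG at 36, stop TAG at 39 → 6 nt.
Longest: frame 1, positions 1–12, 12 nt = 4 codons = 3 aa. → 3 amino acids.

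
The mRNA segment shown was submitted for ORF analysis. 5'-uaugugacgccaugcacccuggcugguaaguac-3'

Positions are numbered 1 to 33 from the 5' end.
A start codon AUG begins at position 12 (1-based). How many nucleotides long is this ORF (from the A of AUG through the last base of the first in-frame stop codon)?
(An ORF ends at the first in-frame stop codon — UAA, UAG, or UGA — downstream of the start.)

Codons from position 12: AUG (12–14), CAC (15–17), CCU (18–20), GGC (21–23), UGG (24–26), UAA (27–29).
UAA is the first in-frame stop; ORF spans 12–29, 18 nucleotides.

18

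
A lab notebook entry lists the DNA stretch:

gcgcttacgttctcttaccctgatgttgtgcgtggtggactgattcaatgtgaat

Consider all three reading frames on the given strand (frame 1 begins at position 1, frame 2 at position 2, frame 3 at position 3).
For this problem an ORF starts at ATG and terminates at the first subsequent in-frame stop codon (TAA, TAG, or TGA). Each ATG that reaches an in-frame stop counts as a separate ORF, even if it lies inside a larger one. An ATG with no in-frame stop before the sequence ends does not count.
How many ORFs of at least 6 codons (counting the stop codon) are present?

Frame 1: GCG CTT ACG TTC TCT TAC CCT GAT GTT GTG CGT GGT GGA CTG ATT CAA TGT GAA — no ATG→stop ORF.
Frame 2: CGC TTA CGT TCT CTT ACC CTG ATG TTG TGC GTG GTG GAC TGA TTC AAT GTG AAT — ATG at 23, stop TGA at 41 → 21 nt.
Frame 3: GCT TAC GTT CTC TTA CCC TGA TGT TGT GCG TGG TGG ACT GAT TCA ATG TGA — ATG at 48, stop TGA at 51 → 6 nt.
ORFs ≥ 6 codons: frame 2 23–43 (7 codons). Count = 1.

1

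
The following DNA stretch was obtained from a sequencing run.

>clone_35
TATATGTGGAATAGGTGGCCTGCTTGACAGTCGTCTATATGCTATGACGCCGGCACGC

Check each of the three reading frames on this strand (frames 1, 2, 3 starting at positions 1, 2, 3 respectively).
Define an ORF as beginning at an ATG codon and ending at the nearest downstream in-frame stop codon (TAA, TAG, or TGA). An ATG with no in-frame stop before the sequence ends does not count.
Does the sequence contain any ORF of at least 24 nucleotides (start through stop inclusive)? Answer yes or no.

yes

Frame 1: TAT ATG TGG AAT AGG TGG CCT GCT TGA CAG TCG TCT ATA TGC TAT GAC GCC GGC ACG — ATG at 4, stop TGA at 25 → 24 nt.
Frame 2: ATA TGT GGA ATA GGT GGC CTG CTT GAC AGT CGT CTA TAT GCT ATG ACG CCG GCA CGC — no ATG→stop ORF.
Frame 3: TAT GTG GAA TAG GTG GCC TGC TTG ACA GTC GTC TAT ATG CTA TGA CGC CGG CAC — ATG at 39, stop TGA at 45 → 9 nt.
Frame 1 has an ORF of 24 nucleotides (positions 4–27) ≥ 24, so yes.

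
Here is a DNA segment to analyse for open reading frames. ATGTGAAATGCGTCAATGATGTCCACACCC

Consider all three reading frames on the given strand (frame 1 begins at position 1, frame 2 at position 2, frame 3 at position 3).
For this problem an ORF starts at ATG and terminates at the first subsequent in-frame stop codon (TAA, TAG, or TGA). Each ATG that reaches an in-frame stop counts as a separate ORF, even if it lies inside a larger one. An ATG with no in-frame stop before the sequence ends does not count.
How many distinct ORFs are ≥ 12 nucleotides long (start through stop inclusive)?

Frame 1: ATG TGA AAT GCG TCA ATG ATG TCC ACA CCC — ATG at 1, stop TGA at 4 → 6 nt.
Frame 2: TGT GAA ATG CGT CAA TGA TGT CCA CAC — ATG at 8, stop TGA at 17 → 12 nt.
Frame 3: GTG AAA TGC GTC AAT GAT GTC CAC ACC — no ATG→stop ORF.
ORFs ≥ 12 nucleotides: frame 2 8–19 (12 nucleotides). Count = 1.

1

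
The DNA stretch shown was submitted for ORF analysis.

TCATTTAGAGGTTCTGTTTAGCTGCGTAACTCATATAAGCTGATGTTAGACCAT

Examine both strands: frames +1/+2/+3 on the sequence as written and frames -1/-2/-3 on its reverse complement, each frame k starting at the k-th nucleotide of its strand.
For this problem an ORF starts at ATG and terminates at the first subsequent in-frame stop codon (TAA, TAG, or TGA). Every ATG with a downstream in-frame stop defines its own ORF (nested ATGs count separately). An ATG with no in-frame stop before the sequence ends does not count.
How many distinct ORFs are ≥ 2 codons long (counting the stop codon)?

2

Reverse complement (5'→3'): ATGGTCTAACATCAGCTTATATGAGTTACGCAGCTAAACAGAACCTCTAAATGA
Frame +1: TCA TTT AGA GGT TCT GTT TAG CTG CGT AAC TCA TAT AAG CTG ATG TTA GAC CAT — no ATG→stop ORF.
Frame +2: CAT TTA GAG GTT CTG TTT AGC TGC GTA ACT CAT ATA AGC TGA TGT TAG ACC — no ATG→stop ORF.
Frame +3: ATT TAG AGG TTC TGT TTA GCT GCG TAA CTC ATA TAA GCT GAT GTT AGA CCA — no ATG→stop ORF.
Frame -1: ATG GTC TAA CAT CAG CTT ATA TGA GTT ACG CAG CTA AAC AGA ACC TCT AAA TGA — ATG at 1, stop TAA at 7 → 9 nt.
Frame -2: TGG TCT AAC ATC AGC TTA TAT GAG TTA CGC AGC TAA ACA GAA CCT CTA AAT — no ATG→stop ORF.
Frame -3: GGT CTA ACA TCA GCT TAT ATG AGT TAC GCA GCT AAA CAG AAC CTC TAA ATG — ATG at 21, stop TAA at 48 → 30 nt.
ORFs ≥ 2 codons: frame -1 1–9 (3 codons), frame -3 21–50 (10 codons). Count = 2.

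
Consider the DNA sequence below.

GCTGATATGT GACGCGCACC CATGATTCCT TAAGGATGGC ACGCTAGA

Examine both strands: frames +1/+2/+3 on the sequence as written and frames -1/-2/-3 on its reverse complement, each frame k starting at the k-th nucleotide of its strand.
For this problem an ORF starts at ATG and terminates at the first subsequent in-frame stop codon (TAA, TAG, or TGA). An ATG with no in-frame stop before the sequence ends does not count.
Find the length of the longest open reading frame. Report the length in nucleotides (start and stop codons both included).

Reverse complement (5'→3'): TCTAGCGTGCCATCCTTAAGGAATCATGGGTGCGCGTCACATATCAGC
Frame +1: GCT GAT ATG TGA CGC GCA CCC ATG ATT CCT TAA GGA TGG CAC GCT AGA — ATG at 7, stop TGA at 10 → 6 nt; ATG at 22, stop TAA at 31 → 12 nt.
Frame +2: CTG ATA TGT GAC GCG CAC CCA TGA TTC CTT AAG GAT GGC ACG CTA — no ATG→stop ORF.
Frame +3: TGA TAT GTG ACG CGC ACC CAT GAT TCC TTA AGG ATG GCA CGC TAG — ATG at 36, stop TAG at 45 → 12 nt.
Frame -1: TCT AGC GTG CCA TCC TTA AGG AAT CAT GGG TGC GCG TCA CAT ATC AGC — no ATG→stop ORF.
Frame -2: CTA GCG TGC CAT CCT TAA GGA ATC ATG GGT GCG CGT CAC ATA TCA — no ATG→stop ORF.
Frame -3: TAG CGT GCC ATC CTT AAG GAA TCA TGG GTG CGC GTC ACA TAT CAG — no ATG→stop ORF.
Longest: frame +1, positions 22–33, 12 nt = 4 codons = 3 aa. → 12 nucleotides.

12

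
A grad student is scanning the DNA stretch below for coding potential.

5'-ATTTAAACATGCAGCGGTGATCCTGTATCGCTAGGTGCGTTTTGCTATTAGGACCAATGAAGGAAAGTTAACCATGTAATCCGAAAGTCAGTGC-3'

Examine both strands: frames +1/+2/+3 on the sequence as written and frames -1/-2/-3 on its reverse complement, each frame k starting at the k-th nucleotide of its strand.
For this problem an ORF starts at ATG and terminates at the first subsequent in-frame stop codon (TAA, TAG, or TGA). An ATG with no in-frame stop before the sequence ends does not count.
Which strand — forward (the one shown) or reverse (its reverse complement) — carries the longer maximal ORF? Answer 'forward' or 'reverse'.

Reverse complement (5'→3'): GCACTGACTTTCGGATTACATGGTTAACTTTCCTTCATTGGTCCTAATAGCAAAACGCACCTAGCGATACAGGATCACCGCTGCATGTTTAAAT
Frame +1: ATT TAA ACA TGC AGC GGT GAT CCT GTA TCG CTA GGT GCG TTT TGC TAT TAG GAC CAA TGA AGG AAA GTT AAC CAT GTA ATC CGA AAG TCA GTG — no ATG→stop ORF.
Frame +2: TTT AAA CAT GCA GCG GTG ATC CTG TAT CGC TAG GTG CGT TTT GCT ATT AGG ACC AAT GAA GGA AAG TTA ACC ATG TAA TCC GAA AGT CAG TGC — ATG at 74, stop TAA at 77 → 6 nt.
Frame +3: TTA AAC ATG CAG CGG TGA TCC TGT ATC GCT AGG TGC GTT TTG CTA TTA GGA CCA ATG AAG GAA AGT TAA CCA TGT AAT CCG AAA GTC AGT — ATG at 9, stop TGA at 18 → 12 nt; ATG at 57, stop TAA at 69 → 15 nt.
Frame -1: GCA CTG ACT TTC GGA TTA CAT GGT TAA CTT TCC TTC ATT GGT CCT AAT AGC AAA ACG CAC CTA GCG ATA CAG GAT CAC CGC TGC ATG TTT AAA — no ATG→stop ORF.
Frame -2: CAC TGA CTT TCG GAT TAC ATG GTT AAC TTT CCT TCA TTG GTC CTA ATA GCA AAA CGC ACC TAG CGA TAC AGG ATC ACC GCT GCA TGT TTA AAT — ATG at 20, stop TAG at 62 → 45 nt.
Frame -3: ACT GAC TTT CGG ATT ACA TGG TTA ACT TTC CTT CAT TGG TCC TAA TAG CAA AAC GCA CCT AGC GAT ACA GGA TCA CCG CTG CAT GTT TAA — no ATG→stop ORF.
Forward-strand max 15 nt; reverse-strand max 45 nt. The reverse strand has the longer ORF.

reverse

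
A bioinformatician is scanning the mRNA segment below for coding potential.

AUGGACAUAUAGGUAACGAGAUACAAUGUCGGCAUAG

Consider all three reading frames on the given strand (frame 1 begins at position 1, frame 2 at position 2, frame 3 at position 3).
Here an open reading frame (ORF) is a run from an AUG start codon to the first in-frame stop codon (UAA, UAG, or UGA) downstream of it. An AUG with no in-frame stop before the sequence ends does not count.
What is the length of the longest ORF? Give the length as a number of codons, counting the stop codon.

Frame 1: AUG GAC AUA UAG GUA ACG AGA UAC AAU GUC GGC AUA — AUG at 1, stop UAG at 10 → 12 nt.
Frame 2: UGG ACA UAU AGG UAA CGA GAU ACA AUG UCG GCA UAG — AUG at 26, stop UAG at 35 → 12 nt.
Frame 3: GGA CAU AUA GGU AAC GAG AUA CAA UGU CGG CAU — no AUG→stop ORF.
Longest: frame 1, positions 1–12, 12 nt = 4 codons = 3 aa. → 4 codons.

4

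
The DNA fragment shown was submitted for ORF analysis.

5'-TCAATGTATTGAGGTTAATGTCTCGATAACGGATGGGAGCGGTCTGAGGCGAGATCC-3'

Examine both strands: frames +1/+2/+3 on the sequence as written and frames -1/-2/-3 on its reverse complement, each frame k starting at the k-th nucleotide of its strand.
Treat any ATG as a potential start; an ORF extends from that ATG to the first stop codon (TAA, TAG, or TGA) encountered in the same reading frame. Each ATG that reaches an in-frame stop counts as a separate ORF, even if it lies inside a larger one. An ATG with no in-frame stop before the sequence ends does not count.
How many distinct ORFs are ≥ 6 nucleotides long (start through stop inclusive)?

Reverse complement (5'→3'): GGATCTCGCCTCAGACCGCTCCCATCCGTTATCGAGACATTAACCTCAATACATTGA
Frame +1: TCA ATG TAT TGA GGT TAA TGT CTC GAT AAC GGA TGG GAG CGG TCT GAG GCG AGA TCC — ATG at 4, stop TGA at 10 → 9 nt.
Frame +2: CAA TGT ATT GAG GTT AAT GTC TCG ATA ACG GAT GGG AGC GGT CTG AGG CGA GAT — no ATG→stop ORF.
Frame +3: AAT GTA TTG AGG TTA ATG TCT CGA TAA CGG ATG GGA GCG GTC TGA GGC GAG ATC — ATG at 18, stop TAA at 27 → 12 nt; ATG at 33, stop TGA at 45 → 15 nt.
Frame -1: GGA TCT CGC CTC AGA CCG CTC CCA TCC GTT ATC GAG ACA TTA ACC TCA ATA CAT TGA — no ATG→stop ORF.
Frame -2: GAT CTC GCC TCA GAC CGC TCC CAT CCG TTA TCG AGA CAT TAA CCT CAA TAC ATT — no ATG→stop ORF.
Frame -3: ATC TCG CCT CAG ACC GCT CCC ATC CGT TAT CGA GAC ATT AAC CTC AAT ACA TTG — no ATG→stop ORF.
ORFs ≥ 6 nucleotides: frame +1 4–12 (9 nucleotides), frame +3 18–29 (12 nucleotides), frame +3 33–47 (15 nucleotides). Count = 3.

3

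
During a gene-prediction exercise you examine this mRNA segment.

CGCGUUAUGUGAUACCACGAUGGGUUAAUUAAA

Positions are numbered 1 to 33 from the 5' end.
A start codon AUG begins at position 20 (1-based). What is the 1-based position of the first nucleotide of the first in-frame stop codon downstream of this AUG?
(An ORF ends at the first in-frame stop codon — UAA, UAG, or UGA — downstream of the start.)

26

Codons from position 20: AUG (20–22), GGU (23–25), UAA (26–28).
UAA is a stop codon; it begins at position 26.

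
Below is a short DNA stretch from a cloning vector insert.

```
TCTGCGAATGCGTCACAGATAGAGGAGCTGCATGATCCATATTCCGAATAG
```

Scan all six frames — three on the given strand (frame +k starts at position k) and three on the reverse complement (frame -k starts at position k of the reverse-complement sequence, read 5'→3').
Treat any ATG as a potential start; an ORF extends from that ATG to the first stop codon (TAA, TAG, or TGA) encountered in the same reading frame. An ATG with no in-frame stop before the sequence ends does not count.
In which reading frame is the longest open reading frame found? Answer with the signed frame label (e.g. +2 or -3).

-1

Reverse complement (5'→3'): CTATTCGGAATATGGATCATGCAGCTCCTCTATCTGTGACGCATTCGCAGA
Frame +1: TCT GCG AAT GCG TCA CAG ATA GAG GAG CTG CAT GAT CCA TAT TCC GAA TAG — no ATG→stop ORF.
Frame +2: CTG CGA ATG CGT CAC AGA TAG AGG AGC TGC ATG ATC CAT ATT CCG AAT — ATG at 8, stop TAG at 20 → 15 nt.
Frame +3: TGC GAA TGC GTC ACA GAT AGA GGA GCT GCA TGA TCC ATA TTC CGA ATA — no ATG→stop ORF.
Frame -1: CTA TTC GGA ATA TGG ATC ATG CAG CTC CTC TAT CTG TGA CGC ATT CGC AGA — ATG at 19, stop TGA at 37 → 21 nt.
Frame -2: TAT TCG GAA TAT GGA TCA TGC AGC TCC TCT ATC TGT GAC GCA TTC GCA — no ATG→stop ORF.
Frame -3: ATT CGG AAT ATG GAT CAT GCA GCT CCT CTA TCT GTG ACG CAT TCG CAG — no ATG→stop ORF.
Longest ORF is 21 nt in frame -1 (positions 19–39).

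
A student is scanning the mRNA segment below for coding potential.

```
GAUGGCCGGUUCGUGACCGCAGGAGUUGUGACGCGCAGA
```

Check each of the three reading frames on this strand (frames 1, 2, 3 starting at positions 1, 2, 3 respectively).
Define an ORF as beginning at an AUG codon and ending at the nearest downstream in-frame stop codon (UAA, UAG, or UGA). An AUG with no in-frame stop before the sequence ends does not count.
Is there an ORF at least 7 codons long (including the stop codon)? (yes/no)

Frame 1: GAU GGC CGG UUC GUG ACC GCA GGA GUU GUG ACG CGC AGA — no AUG→stop ORF.
Frame 2: AUG GCC GGU UCG UGA CCG CAG GAG UUG UGA CGC GCA — AUG at 2, stop UGA at 14 → 15 nt.
Frame 3: UGG CCG GUU CGU GAC CGC AGG AGU UGU GAC GCG CAG — no AUG→stop ORF.
Largest ORF found is 5 codons < 7, so no.

no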